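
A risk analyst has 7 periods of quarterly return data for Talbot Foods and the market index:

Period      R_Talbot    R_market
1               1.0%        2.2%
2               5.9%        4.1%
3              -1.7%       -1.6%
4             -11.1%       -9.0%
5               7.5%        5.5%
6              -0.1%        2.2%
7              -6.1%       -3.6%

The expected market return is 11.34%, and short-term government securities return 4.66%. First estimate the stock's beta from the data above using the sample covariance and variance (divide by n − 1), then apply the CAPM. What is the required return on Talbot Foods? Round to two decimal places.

Mean R_i = (1.0 + 5.9 − 1.7 − 11.1 + 7.5 − 0.1 − 6.1) / 7 = -0.6571%
Mean R_m = (2.2 + 4.1 − 1.6 − 9.0 + 5.5 + 2.2 − 3.6) / 7 = -0.0286%
Σ(R_i − R̄_i)(R_m − R̄_m) = 191.8686  ⇒  Cov = 191.8686 / 6 = 31.9781
Σ(R_m − R̄_m)² = 153.2543  ⇒  Var(R_m) = 153.2543 / 6 = 25.5424
β = Cov / Var(R_m) = 31.9781 / 25.5424 = 1.2520
MRP = 11.34% − 4.66% = 6.68%
E(R) = R_f + β × MRP = 4.66% + 1.2520 × 6.68% = 13.02%

13.02%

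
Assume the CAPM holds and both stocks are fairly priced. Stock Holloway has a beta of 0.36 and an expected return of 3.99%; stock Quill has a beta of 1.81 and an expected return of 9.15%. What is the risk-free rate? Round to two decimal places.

Both satisfy E(R) = R_f + β·MRP, so the slope of the SML is
MRP = (9.15% − 3.99%) / (1.81 − 0.36) = 5.16% / 1.45 = 3.5586%
R_f = E(R_Holloway) − β_Holloway·MRP = 3.99% − 0.36 × 3.5586% = 2.7089%

2.71%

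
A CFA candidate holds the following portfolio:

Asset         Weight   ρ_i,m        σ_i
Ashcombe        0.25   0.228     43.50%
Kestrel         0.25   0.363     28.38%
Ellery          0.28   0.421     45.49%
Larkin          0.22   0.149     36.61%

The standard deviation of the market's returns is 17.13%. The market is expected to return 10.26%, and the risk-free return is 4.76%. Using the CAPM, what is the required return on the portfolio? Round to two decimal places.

β_Ashcombe = 0.228 × 43.50% / 17.13% = 0.5790
β_Kestrel = 0.363 × 28.38% / 17.13% = 0.6014
β_Ellery = 0.421 × 45.49% / 17.13% = 1.1180
β_Larkin = 0.149 × 36.61% / 17.13% = 0.3184
β_P = Σ w_i β_i = 0.25×0.5790 + 0.25×0.6014 + 0.28×1.1180 + 0.22×0.3184 = 0.6782
MRP = 10.26% − 4.76% = 5.50%
E(R_P) = R_f + β_P × MRP = 4.76% + 0.6782 × 5.50% = 8.49%

8.49%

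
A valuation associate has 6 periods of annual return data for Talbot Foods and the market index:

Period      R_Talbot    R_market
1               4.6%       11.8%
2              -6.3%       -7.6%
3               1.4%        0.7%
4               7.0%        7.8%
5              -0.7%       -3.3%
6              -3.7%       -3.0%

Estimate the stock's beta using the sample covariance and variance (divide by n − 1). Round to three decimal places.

Mean R_i = (4.6 − 6.3 + 1.4 + 7.0 − 0.7 − 3.7) / 6 = 0.3833%
Mean R_m = (11.8 − 7.6 + 0.7 + 7.8 − 3.3 − 3.0) / 6 = 1.0667%
Σ(R_i − R̄_i)(R_m − R̄_m) = 168.6967  ⇒  Cov = 168.6967 / 5 = 33.7393
Σ(R_m − R̄_m)² = 271.3933  ⇒  Var(R_m) = 271.3933 / 5 = 54.2787
β = Cov / Var(R_m) = 33.7393 / 54.2787 = 0.6216

0.622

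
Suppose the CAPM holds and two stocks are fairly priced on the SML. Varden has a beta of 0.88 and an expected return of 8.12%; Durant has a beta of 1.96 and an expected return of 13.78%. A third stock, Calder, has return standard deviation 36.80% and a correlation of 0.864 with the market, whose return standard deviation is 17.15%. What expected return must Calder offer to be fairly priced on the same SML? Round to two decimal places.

MRP = (13.78% − 8.12%) / (1.96 − 0.88) = 5.2407%
R_f = 8.12% − 0.88 × 5.2407% = 3.5082%
β_Calder = ρ·σ_i/σ_m = 0.864 × 36.80 / 17.15 = 1.8539
E(R_Calder) = R_f + β × MRP = 3.5082% + 1.8539 × 5.2407% = 13.22%

13.22%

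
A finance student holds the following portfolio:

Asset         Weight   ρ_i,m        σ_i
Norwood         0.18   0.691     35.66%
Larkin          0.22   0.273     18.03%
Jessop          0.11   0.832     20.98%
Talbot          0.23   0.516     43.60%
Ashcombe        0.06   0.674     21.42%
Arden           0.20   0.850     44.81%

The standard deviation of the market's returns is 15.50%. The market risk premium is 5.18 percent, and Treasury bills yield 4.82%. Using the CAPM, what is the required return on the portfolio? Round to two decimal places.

11.87%

β_Norwood = 0.691 × 35.66% / 15.50% = 1.5897
β_Larkin = 0.273 × 18.03% / 15.50% = 0.3176
β_Jessop = 0.832 × 20.98% / 15.50% = 1.1262
β_Talbot = 0.516 × 43.60% / 15.50% = 1.4515
β_Ashcombe = 0.674 × 21.42% / 15.50% = 0.9314
β_Arden = 0.850 × 44.81% / 15.50% = 2.4573
β_P = Σ w_i β_i = 0.18×1.5897 + 0.22×0.3176 + 0.11×1.1262 + 0.23×1.4515 + 0.06×0.9314 + 0.20×2.4573 = 1.3611
E(R_P) = R_f + β_P × MRP = 4.82% + 1.3611 × 5.18% = 11.87%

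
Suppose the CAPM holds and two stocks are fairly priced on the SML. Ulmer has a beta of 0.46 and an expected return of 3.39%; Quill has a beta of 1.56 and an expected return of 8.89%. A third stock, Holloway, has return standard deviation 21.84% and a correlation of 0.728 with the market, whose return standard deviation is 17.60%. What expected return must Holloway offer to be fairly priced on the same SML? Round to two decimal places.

5.61%

MRP = (8.89% − 3.39%) / (1.56 − 0.46) = 5.0000%
R_f = 3.39% − 0.46 × 5.0000% = 1.0900%
β_Holloway = ρ·σ_i/σ_m = 0.728 × 21.84 / 17.60 = 0.9034
E(R_Holloway) = R_f + β × MRP = 1.0900% + 0.9034 × 5.0000% = 5.61%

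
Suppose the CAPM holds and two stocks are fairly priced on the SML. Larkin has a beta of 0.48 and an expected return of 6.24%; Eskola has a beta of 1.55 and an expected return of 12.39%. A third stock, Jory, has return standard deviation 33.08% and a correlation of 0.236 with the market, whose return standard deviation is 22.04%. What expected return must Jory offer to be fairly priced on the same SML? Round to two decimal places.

MRP = (12.39% − 6.24%) / (1.55 − 0.48) = 5.7477%
R_f = 6.24% − 0.48 × 5.7477% = 3.4811%
β_Jory = ρ·σ_i/σ_m = 0.236 × 33.08 / 22.04 = 0.3542
E(R_Jory) = R_f + β × MRP = 3.4811% + 0.3542 × 5.7477% = 5.52%

5.52%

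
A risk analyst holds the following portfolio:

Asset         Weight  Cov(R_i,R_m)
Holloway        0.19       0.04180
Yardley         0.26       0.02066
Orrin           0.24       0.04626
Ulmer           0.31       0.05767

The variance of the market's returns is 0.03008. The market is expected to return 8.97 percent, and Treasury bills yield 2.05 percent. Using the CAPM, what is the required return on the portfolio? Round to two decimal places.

β_Holloway = 0.04180 / 0.03008 = 1.3896
β_Yardley = 0.02066 / 0.03008 = 0.6868
β_Orrin = 0.04626 / 0.03008 = 1.5379
β_Ulmer = 0.05767 / 0.03008 = 1.9172
β_P = Σ w_i β_i = 0.19×1.3896 + 0.26×0.6868 + 0.24×1.5379 + 0.31×1.9172 = 1.4060
MRP = 8.97% − 2.05% = 6.92%
E(R_P) = R_f + β_P × MRP = 2.05% + 1.4060 × 6.92% = 11.78%

11.78%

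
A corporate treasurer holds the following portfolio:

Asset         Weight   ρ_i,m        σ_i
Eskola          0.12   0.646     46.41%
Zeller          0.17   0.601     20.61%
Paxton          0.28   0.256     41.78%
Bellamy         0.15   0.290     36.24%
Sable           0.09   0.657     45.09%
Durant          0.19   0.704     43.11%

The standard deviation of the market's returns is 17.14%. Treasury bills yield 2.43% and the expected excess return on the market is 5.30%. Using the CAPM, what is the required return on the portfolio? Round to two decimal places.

8.21%

β_Eskola = 0.646 × 46.41% / 17.14% = 1.7492
β_Zeller = 0.601 × 20.61% / 17.14% = 0.7227
β_Paxton = 0.256 × 41.78% / 17.14% = 0.6240
β_Bellamy = 0.290 × 36.24% / 17.14% = 0.6132
β_Sable = 0.657 × 45.09% / 17.14% = 1.7284
β_Durant = 0.704 × 43.11% / 17.14% = 1.7707
β_P = Σ w_i β_i = 0.12×1.7492 + 0.17×0.7227 + 0.28×0.6240 + 0.15×0.6132 + 0.09×1.7284 + 0.19×1.7707 = 1.0915
E(R_P) = R_f + β_P × MRP = 2.43% + 1.0915 × 5.30% = 8.21%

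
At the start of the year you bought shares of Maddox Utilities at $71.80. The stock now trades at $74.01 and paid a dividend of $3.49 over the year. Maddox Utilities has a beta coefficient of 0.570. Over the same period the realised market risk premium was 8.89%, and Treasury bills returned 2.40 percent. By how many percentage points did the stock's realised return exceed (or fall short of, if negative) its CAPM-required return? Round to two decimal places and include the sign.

Realised HPR = (P1 + D1 − P0) / P0 = (74.01 + 3.49 − 71.80) / 71.80 = 5.70 / 71.80 = 7.9387%
CAPM required = R_f + β·MRP = 2.40% + 0.570 × 8.89% = 7.46730%
α = realised − required = 7.9387% − 7.46730% = +0.47%

+0.47%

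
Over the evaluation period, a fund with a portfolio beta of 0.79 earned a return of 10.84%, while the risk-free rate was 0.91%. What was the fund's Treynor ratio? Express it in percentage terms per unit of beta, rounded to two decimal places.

Treynor = (R_P − R_f) / β_P = (10.84% − 0.91%) / 0.7900 = 9.93% / 0.7900 = 12.57%

12.57%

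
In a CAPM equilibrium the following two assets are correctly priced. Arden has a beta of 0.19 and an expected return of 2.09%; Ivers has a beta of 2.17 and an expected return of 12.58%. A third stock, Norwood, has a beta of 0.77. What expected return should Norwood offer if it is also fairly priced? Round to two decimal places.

5.16%

MRP (SML slope) = (12.58% − 2.09%) / (2.17 − 0.19) = 10.49% / 1.98 = 5.2980%
R_f (intercept) = 2.09% − 0.19 × 5.2980% = 1.0834%
E(R_Norwood) = R_f + β × MRP = 1.0834% + 0.77 × 5.2980% = 5.16%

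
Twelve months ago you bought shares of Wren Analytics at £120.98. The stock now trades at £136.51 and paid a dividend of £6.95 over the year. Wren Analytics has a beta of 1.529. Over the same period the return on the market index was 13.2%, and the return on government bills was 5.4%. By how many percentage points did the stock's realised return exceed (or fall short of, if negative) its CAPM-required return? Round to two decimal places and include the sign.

Realised HPR = (P1 + D1 − P0) / P0 = (136.51 + 6.95 − 120.98) / 120.98 = 22.48 / 120.98 = 18.5816%
MRP = 13.2% − 5.4% = 7.80%
CAPM required = R_f + β·MRP = 5.4% + 1.529 × 7.8% = 17.3262%
α = realised − required = 18.5816% − 17.3262% = +1.26%

+1.26%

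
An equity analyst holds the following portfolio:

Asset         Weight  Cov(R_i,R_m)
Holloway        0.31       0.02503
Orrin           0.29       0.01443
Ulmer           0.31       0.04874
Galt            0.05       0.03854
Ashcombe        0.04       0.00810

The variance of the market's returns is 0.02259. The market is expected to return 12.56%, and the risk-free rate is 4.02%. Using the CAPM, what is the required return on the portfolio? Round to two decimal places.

β_Holloway = 0.02503 / 0.02259 = 1.1080
β_Orrin = 0.01443 / 0.02259 = 0.6388
β_Ulmer = 0.04874 / 0.02259 = 2.1576
β_Galt = 0.03854 / 0.02259 = 1.7061
β_Ashcombe = 0.00810 / 0.02259 = 0.3586
β_P = Σ w_i β_i = 0.31×1.1080 + 0.29×0.6388 + 0.31×2.1576 + 0.05×1.7061 + 0.04×0.3586 = 1.2972
MRP = 12.56% − 4.02% = 8.54%
E(R_P) = R_f + β_P × MRP = 4.02% + 1.2972 × 8.54% = 15.10%

15.10%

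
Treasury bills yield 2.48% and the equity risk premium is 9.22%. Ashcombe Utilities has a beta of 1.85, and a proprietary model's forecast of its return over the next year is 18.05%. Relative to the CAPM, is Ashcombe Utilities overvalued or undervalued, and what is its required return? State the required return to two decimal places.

Overvalued; required return 19.54%

Required return = R_f + β·MRP = 2.48% + 1.85 × 9.22% = 19.54%
Forecast 18.05% < required 19.54% → the stock plots below the SML → overvalued.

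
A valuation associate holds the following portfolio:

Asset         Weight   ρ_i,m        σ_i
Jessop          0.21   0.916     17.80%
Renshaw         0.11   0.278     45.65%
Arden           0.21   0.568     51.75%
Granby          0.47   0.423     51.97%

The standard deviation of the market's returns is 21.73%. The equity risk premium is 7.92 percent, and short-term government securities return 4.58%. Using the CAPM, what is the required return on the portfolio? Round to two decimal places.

12.35%

β_Jessop = 0.916 × 17.80% / 21.73% = 0.7503
β_Renshaw = 0.278 × 45.65% / 21.73% = 0.5840
β_Arden = 0.568 × 51.75% / 21.73% = 1.3527
β_Granby = 0.423 × 51.97% / 21.73% = 1.0117
β_P = Σ w_i β_i = 0.21×0.7503 + 0.11×0.5840 + 0.21×1.3527 + 0.47×1.0117 = 0.9814
E(R_P) = R_f + β_P × MRP = 4.58% + 0.9814 × 7.92% = 12.35%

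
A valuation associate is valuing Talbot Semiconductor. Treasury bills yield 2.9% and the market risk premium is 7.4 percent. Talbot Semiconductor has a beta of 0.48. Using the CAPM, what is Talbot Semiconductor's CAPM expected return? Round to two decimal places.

6.45%

E(R) = R_f + β × MRP = 2.9% + 0.48 × 7.4% = 6.45%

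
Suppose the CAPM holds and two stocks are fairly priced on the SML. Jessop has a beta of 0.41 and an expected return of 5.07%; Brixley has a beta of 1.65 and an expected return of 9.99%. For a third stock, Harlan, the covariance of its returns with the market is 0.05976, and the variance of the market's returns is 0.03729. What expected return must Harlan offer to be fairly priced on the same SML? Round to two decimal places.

MRP = (9.99% − 5.07%) / (1.65 − 0.41) = 3.9677%
R_f = 5.07% − 0.41 × 3.9677% = 3.4432%
β_Harlan = Cov / Var(R_m) = 0.05976 / 0.03729 = 1.6026
E(R_Harlan) = R_f + β × MRP = 3.4432% + 1.6026 × 3.9677% = 9.80%

9.80%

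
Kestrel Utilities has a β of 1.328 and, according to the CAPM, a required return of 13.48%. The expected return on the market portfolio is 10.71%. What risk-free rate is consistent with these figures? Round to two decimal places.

E(R) = R_f + β(E(R_m) − R_f) = R_f(1 − β) + β·E(R_m)
13.48% = R_f × (1 − 1.328) + 1.328 × 10.71%
13.48% = R_f × -0.328 + 14.22288%
R_f = (13.48% − 14.22288%) / -0.328 = 2.26%

2.26%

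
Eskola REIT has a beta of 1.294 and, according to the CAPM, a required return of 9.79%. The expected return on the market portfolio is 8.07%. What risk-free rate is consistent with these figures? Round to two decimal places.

E(R) = R_f + β(E(R_m) − R_f) = R_f(1 − β) + β·E(R_m)
9.79% = R_f × (1 − 1.294) + 1.294 × 8.07%
9.79% = R_f × -0.294 + 10.44258%
R_f = (9.79% − 10.44258%) / -0.294 = 2.22%

2.22%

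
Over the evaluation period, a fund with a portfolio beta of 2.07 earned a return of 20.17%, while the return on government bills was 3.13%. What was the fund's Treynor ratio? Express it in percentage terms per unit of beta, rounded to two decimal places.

8.23%

Treynor = (R_P − R_f) / β_P = (20.17% − 3.13%) / 2.0700 = 17.04% / 2.0700 = 8.23%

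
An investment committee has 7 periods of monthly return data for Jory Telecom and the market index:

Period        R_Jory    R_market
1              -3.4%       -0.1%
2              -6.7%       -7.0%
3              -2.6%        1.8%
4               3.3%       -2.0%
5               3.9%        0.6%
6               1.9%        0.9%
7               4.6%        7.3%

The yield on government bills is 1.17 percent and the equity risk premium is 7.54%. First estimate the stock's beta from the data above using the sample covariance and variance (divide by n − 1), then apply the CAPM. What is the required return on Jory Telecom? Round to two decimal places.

Mean R_i = (-3.4 − 6.7 − 2.6 + 3.3 + 3.9 + 1.9 + 4.6) / 7 = 0.1429%
Mean R_m = (-0.1 − 7.0 + 1.8 − 2.0 + 0.6 + 0.9 + 7.3) / 7 = 0.2143%
Σ(R_i − R̄_i)(R_m − R̄_m) = 73.3757  ⇒  Cov = 73.3757 / 6 = 12.2293
Σ(R_m − R̄_m)² = 110.3886  ⇒  Var(R_m) = 110.3886 / 6 = 18.3981
β = Cov / Var(R_m) = 12.2293 / 18.3981 = 0.6647
E(R) = R_f + β × MRP = 1.17% + 0.6647 × 7.54% = 6.18%

6.18%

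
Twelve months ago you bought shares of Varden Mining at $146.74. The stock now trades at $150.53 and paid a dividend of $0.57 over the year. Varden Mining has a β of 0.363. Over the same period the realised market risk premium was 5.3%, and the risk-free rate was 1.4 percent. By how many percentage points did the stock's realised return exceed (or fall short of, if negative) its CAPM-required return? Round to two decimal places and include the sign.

Realised HPR = (P1 + D1 − P0) / P0 = (150.53 + 0.57 − 146.74) / 146.74 = 4.36 / 146.74 = 2.9712%
CAPM required = R_f + β·MRP = 1.4% + 0.363 × 5.3% = 3.3239%
α = realised − required = 2.9712% − 3.3239% = -0.35%

-0.35%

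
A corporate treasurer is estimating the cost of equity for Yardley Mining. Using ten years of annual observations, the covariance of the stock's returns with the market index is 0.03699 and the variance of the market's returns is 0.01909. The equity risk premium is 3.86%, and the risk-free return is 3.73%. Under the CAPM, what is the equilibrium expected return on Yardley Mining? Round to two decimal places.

11.21%

β = Cov(R_i, R_m) / Var(R_m) = 0.03699 / 0.01909 = 1.9377
E(R) = R_f + β × MRP = 3.73% + 1.9377 × 3.86% = 11.21%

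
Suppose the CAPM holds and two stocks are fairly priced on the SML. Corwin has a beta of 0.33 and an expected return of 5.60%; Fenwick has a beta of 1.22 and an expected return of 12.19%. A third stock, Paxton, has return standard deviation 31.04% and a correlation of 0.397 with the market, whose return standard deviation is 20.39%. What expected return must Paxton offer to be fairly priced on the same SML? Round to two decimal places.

7.63%

MRP = (12.19% − 5.60%) / (1.22 − 0.33) = 7.4045%
R_f = 5.60% − 0.33 × 7.4045% = 3.1565%
β_Paxton = ρ·σ_i/σ_m = 0.397 × 31.04 / 20.39 = 0.6044
E(R_Paxton) = R_f + β × MRP = 3.1565% + 0.6044 × 7.4045% = 7.63%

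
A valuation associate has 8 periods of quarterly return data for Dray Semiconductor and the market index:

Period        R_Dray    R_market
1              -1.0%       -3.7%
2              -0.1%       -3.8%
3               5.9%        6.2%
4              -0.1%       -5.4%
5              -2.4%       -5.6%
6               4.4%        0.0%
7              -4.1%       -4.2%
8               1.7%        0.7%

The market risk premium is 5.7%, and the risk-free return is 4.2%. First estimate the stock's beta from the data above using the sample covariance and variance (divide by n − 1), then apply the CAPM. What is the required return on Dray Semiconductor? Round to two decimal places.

Mean R_i = (-1.0 − 0.1 + 5.9 − 0.1 − 2.4 + 4.4 − 4.1 + 1.7) / 8 = 0.5375%
Mean R_m = (-3.7 − 3.8 + 6.2 − 5.4 − 5.6 + 0.0 − 4.2 + 0.7) / 8 = -1.9750%
Σ(R_i − R̄_i)(R_m − R̄_m) = 81.5425  ⇒  Cov = 81.5425 / 7 = 11.6489
Σ(R_m − R̄_m)² = 114.0150  ⇒  Var(R_m) = 114.0150 / 7 = 16.2879
β = Cov / Var(R_m) = 11.6489 / 16.2879 = 0.7152
E(R) = R_f + β × MRP = 4.2% + 0.7152 × 5.7% = 8.28%

8.28%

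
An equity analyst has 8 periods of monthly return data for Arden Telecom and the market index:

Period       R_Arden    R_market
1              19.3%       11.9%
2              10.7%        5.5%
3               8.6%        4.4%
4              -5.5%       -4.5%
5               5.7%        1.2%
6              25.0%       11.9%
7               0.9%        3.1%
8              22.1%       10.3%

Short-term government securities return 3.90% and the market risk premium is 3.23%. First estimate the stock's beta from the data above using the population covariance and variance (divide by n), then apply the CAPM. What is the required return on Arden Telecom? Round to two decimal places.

Mean R_i = (19.3 + 10.7 + 8.6 − 5.5 + 5.7 + 25.0 + 0.9 + 22.1) / 8 = 10.8500%
Mean R_m = (11.9 + 5.5 + 4.4 − 4.5 + 1.2 + 11.9 + 3.1 + 10.3) / 8 = 5.4750%
Σ(R_i − R̄_i)(R_m − R̄_m) = 410.6400  ⇒  Cov = 410.6400 / 8 = 51.3300
Σ(R_m − R̄_m)² = 230.4150  ⇒  Var(R_m) = 230.4150 / 8 = 28.8019
β = Cov / Var(R_m) = 51.3300 / 28.8019 = 1.7822
E(R) = R_f + β × MRP = 3.90% + 1.7822 × 3.23% = 9.66%

9.66%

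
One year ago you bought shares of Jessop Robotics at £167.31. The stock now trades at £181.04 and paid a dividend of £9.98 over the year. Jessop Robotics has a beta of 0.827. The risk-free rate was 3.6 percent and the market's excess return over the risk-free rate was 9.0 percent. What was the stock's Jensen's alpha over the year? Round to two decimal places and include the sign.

+3.13%

Realised HPR = (P1 + D1 − P0) / P0 = (181.04 + 9.98 − 167.31) / 167.31 = 23.71 / 167.31 = 14.1713%
CAPM required = R_f + β·MRP = 3.6% + 0.827 × 9.0% = 11.0430%
α = realised − required = 14.1713% − 11.0430% = +3.13%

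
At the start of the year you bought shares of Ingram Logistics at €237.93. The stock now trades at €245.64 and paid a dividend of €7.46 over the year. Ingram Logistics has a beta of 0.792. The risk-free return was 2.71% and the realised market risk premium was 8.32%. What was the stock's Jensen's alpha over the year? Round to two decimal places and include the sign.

Realised HPR = (P1 + D1 − P0) / P0 = (245.64 + 7.46 − 237.93) / 237.93 = 15.17 / 237.93 = 6.3758%
CAPM required = R_f + β·MRP = 2.71% + 0.792 × 8.32% = 9.29944%
α = realised − required = 6.3758% − 9.29944% = -2.92%

-2.92%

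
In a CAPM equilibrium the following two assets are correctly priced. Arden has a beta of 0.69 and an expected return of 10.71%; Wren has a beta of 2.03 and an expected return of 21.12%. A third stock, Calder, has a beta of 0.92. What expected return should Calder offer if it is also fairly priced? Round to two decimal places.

12.50%

MRP (SML slope) = (21.12% − 10.71%) / (2.03 − 0.69) = 10.41% / 1.34 = 7.7687%
R_f (intercept) = 10.71% − 0.69 × 7.7687% = 5.3496%
E(R_Calder) = R_f + β × MRP = 5.3496% + 0.92 × 7.7687% = 12.50%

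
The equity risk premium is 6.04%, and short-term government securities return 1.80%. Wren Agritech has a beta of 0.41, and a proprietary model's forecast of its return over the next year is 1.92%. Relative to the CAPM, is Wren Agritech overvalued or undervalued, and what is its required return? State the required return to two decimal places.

Required return = R_f + β·MRP = 1.80% + 0.41 × 6.04% = 4.28%
Forecast 1.92% < required 4.28% → the stock plots below the SML → overvalued.

Overvalued; required return 4.28%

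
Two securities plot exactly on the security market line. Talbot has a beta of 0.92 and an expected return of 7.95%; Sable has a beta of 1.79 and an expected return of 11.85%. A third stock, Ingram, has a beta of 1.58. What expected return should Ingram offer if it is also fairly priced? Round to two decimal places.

MRP (SML slope) = (11.85% − 7.95%) / (1.79 − 0.92) = 3.90% / 0.87 = 4.4828%
R_f (intercept) = 7.95% − 0.92 × 4.4828% = 3.8258%
E(R_Ingram) = R_f + β × MRP = 3.8258% + 1.58 × 4.4828% = 10.91%

10.91%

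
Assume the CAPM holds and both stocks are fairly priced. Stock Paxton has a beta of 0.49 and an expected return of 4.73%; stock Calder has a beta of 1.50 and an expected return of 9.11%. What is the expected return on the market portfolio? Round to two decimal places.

6.94%

Both satisfy E(R) = R_f + β·MRP, so the slope of the SML is
MRP = (9.11% − 4.73%) / (1.50 − 0.49) = 4.38% / 1.01 = 4.3366%
R_f = E(R_Paxton) − β_Paxton·MRP = 4.73% − 0.49 × 4.3366% = 2.6051%
E(R_m) = R_f + MRP = 2.6051% + 4.3366% = 6.94%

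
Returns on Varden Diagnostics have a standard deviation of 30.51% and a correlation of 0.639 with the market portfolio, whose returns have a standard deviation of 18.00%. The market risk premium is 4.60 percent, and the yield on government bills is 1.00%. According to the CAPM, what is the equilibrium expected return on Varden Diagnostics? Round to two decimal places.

β = ρ × σ_i / σ_m = 0.639 × 30.51% / 18.00% = 1.0831
E(R) = 1.00% + 1.0831 × 4.60% = 5.98%

5.98%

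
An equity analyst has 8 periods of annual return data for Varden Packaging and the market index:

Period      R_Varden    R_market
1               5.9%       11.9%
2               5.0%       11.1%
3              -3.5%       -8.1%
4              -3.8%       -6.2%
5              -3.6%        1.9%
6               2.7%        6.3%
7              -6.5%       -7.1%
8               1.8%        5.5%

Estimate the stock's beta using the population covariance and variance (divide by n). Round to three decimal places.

Mean R_i = (5.9 + 5.0 − 3.5 − 3.8 − 3.6 + 2.7 − 6.5 + 1.8) / 8 = -0.2500%
Mean R_m = (11.9 + 11.1 − 8.1 − 6.2 + 1.9 + 6.3 − 7.1 + 5.5) / 8 = 1.9125%
Σ(R_i − R̄_i)(R_m − R̄_m) = 247.6650  ⇒  Cov = 247.6650 / 8 = 30.9581
Σ(R_m − R̄_m)² = 463.5688  ⇒  Var(R_m) = 463.5688 / 8 = 57.9461
β = Cov / Var(R_m) = 30.9581 / 57.9461 = 0.5343

0.534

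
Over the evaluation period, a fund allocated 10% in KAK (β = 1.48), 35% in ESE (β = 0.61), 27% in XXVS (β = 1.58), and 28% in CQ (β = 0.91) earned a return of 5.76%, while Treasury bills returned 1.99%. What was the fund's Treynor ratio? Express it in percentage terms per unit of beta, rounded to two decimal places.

3.61%

β_P = 0.10×1.48 + 0.35×0.61 + 0.27×1.58 + 0.28×0.91 = 1.0429
Treynor = (R_P − R_f) / β_P = (5.76% − 1.99%) / 1.0429 = 3.77% / 1.0429 = 3.61%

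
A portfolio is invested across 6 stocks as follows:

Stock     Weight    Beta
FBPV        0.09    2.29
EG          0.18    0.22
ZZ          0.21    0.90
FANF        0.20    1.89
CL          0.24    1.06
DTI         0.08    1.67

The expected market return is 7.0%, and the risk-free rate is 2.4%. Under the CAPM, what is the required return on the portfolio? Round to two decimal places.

7.92%

β_P = Σ w_i β_i = 0.09×2.29 + 0.18×0.22 + 0.21×0.90 + 0.20×1.89 + 0.24×1.06 + 0.08×1.67 = 1.2007
MRP = 7.0% − 2.4% = 4.60%
E(R_P) = R_f + β_P × MRP = 2.4% + 1.2007 × 4.6% = 7.92%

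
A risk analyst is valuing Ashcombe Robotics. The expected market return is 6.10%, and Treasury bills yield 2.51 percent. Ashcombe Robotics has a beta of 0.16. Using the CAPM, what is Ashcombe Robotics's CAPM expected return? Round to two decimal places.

3.08%

Market risk premium = E(R_m) − R_f = 6.10% − 2.51% = 3.59%
E(R) = R_f + β × MRP = 2.51% + 0.16 × 3.59% = 3.08%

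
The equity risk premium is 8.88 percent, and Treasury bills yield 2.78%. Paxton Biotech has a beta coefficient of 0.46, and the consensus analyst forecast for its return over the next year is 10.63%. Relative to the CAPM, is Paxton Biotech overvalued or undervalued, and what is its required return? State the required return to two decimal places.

Undervalued; required return 6.86%

Required return = R_f + β·MRP = 2.78% + 0.46 × 8.88% = 6.86%
Forecast 10.63% > required 6.86% → the stock plots above the SML → undervalued.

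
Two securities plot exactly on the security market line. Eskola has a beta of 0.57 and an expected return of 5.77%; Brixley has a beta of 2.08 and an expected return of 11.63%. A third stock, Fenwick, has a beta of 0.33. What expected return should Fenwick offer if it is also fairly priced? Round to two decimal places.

MRP (SML slope) = (11.63% − 5.77%) / (2.08 − 0.57) = 5.86% / 1.51 = 3.8808%
R_f (intercept) = 5.77% − 0.57 × 3.8808% = 3.5579%
E(R_Fenwick) = R_f + β × MRP = 3.5579% + 0.33 × 3.8808% = 4.84%

4.84%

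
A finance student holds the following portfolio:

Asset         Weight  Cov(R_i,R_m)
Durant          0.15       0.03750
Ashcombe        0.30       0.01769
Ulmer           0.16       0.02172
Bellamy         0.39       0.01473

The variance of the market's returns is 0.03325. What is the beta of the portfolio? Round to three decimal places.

β_Durant = 0.03750 / 0.03325 = 1.1278
β_Ashcombe = 0.01769 / 0.03325 = 0.5320
β_Ulmer = 0.02172 / 0.03325 = 0.6532
β_Bellamy = 0.01473 / 0.03325 = 0.4430
β_P = Σ w_i β_i = 0.15×1.1278 + 0.30×0.5320 + 0.16×0.6532 + 0.39×0.4430 = 0.6061

0.606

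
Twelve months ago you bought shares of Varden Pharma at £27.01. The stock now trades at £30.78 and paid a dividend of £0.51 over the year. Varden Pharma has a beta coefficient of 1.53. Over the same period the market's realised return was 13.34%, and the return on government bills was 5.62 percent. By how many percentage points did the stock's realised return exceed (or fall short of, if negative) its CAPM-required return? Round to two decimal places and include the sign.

-1.59%

Realised HPR = (P1 + D1 − P0) / P0 = (30.78 + 0.51 − 27.01) / 27.01 = 4.28 / 27.01 = 15.8460%
MRP = 13.34% − 5.62% = 7.72%
CAPM required = R_f + β·MRP = 5.62% + 1.53 × 7.72% = 17.4316%
α = realised − required = 15.8460% − 17.4316% = -1.59%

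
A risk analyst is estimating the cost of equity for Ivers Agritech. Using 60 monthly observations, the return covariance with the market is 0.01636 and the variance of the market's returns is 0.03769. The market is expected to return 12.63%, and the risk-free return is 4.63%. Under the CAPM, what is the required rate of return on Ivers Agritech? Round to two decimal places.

8.10%

β = Cov(R_i, R_m) / Var(R_m) = 0.01636 / 0.03769 = 0.4341
MRP = 12.63% − 4.63% = 8.00%
E(R) = R_f + β × MRP = 4.63% + 0.4341 × 8.00% = 8.10%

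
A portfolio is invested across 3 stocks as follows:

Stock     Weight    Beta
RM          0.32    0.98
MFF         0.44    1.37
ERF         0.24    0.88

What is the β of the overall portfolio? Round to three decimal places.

β_P = Σ w_i β_i = 0.32×0.98 + 0.44×1.37 + 0.24×0.88 = 1.1276

1.128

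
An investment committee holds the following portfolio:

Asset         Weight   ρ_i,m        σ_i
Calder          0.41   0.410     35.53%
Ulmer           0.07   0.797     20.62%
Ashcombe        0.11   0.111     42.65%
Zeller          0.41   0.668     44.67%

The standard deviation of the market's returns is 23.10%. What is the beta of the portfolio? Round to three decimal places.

0.861

β_Calder = 0.410 × 35.53% / 23.10% = 0.6306
β_Ulmer = 0.797 × 20.62% / 23.10% = 0.7114
β_Ashcombe = 0.111 × 42.65% / 23.10% = 0.2049
β_Zeller = 0.668 × 44.67% / 23.10% = 1.2918
β_P = Σ w_i β_i = 0.41×0.6306 + 0.07×0.7114 + 0.11×0.2049 + 0.41×1.2918 = 0.8605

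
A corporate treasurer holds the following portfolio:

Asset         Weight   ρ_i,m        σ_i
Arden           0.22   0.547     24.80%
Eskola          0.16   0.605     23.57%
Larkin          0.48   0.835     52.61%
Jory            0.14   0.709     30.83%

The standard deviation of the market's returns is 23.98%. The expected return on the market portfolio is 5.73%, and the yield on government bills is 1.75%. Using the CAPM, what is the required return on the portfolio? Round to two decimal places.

6.63%

β_Arden = 0.547 × 24.80% / 23.98% = 0.5657
β_Eskola = 0.605 × 23.57% / 23.98% = 0.5947
β_Larkin = 0.835 × 52.61% / 23.98% = 1.8319
β_Jory = 0.709 × 30.83% / 23.98% = 0.9115
β_P = Σ w_i β_i = 0.22×0.5657 + 0.16×0.5947 + 0.48×1.8319 + 0.14×0.9115 = 1.2265
MRP = 5.73% − 1.75% = 3.98%
E(R_P) = R_f + β_P × MRP = 1.75% + 1.2265 × 3.98% = 6.63%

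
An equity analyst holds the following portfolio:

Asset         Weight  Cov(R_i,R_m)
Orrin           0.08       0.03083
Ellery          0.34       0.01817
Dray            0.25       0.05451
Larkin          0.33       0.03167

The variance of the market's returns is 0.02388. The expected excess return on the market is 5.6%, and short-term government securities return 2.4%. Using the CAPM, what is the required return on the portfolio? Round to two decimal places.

β_Orrin = 0.03083 / 0.02388 = 1.2910
β_Ellery = 0.01817 / 0.02388 = 0.7609
β_Dray = 0.05451 / 0.02388 = 2.2827
β_Larkin = 0.03167 / 0.02388 = 1.3262
β_P = Σ w_i β_i = 0.08×1.2910 + 0.34×0.7609 + 0.25×2.2827 + 0.33×1.3262 = 1.3703
E(R_P) = R_f + β_P × MRP = 2.4% + 1.3703 × 5.6% = 10.07%

10.07%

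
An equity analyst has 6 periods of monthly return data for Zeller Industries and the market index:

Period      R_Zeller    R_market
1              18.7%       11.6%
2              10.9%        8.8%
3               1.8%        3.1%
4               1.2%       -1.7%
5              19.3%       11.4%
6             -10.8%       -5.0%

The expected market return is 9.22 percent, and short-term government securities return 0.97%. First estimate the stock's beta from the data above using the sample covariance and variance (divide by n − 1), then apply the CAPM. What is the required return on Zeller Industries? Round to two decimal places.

Mean R_i = (18.7 + 10.9 + 1.8 + 1.2 + 19.3 − 10.8) / 6 = 6.8500%
Mean R_m = (11.6 + 8.8 + 3.1 − 1.7 + 11.4 − 5.0) / 6 = 4.7000%
Σ(R_i − R̄_i)(R_m − R̄_m) = 397.2300  ⇒  Cov = 397.2300 / 5 = 79.4460
Σ(R_m − R̄_m)² = 246.9200  ⇒  Var(R_m) = 246.9200 / 5 = 49.3840
β = Cov / Var(R_m) = 79.4460 / 49.3840 = 1.6087
MRP = 9.22% − 0.97% = 8.25%
E(R) = R_f + β × MRP = 0.97% + 1.6087 × 8.25% = 14.24%

14.24%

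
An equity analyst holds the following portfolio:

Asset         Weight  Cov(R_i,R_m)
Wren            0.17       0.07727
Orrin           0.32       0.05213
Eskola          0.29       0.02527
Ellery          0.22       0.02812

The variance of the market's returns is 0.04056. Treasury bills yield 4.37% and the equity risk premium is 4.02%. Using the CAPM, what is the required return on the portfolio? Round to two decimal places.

β_Wren = 0.07727 / 0.04056 = 1.9051
β_Orrin = 0.05213 / 0.04056 = 1.2853
β_Eskola = 0.02527 / 0.04056 = 0.6230
β_Ellery = 0.02812 / 0.04056 = 0.6933
β_P = Σ w_i β_i = 0.17×1.9051 + 0.32×1.2853 + 0.29×0.6230 + 0.22×0.6933 = 1.0684
E(R_P) = R_f + β_P × MRP = 4.37% + 1.0684 × 4.02% = 8.66%

8.66%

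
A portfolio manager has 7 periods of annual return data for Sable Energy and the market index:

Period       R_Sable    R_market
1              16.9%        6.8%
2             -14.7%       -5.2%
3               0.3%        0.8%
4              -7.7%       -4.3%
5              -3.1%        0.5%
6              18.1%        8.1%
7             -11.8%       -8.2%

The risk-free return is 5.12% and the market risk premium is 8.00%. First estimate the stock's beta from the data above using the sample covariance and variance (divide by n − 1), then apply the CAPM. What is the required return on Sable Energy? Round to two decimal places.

21.68%

Mean R_i = (16.9 − 14.7 + 0.3 − 7.7 − 3.1 + 18.1 − 11.8) / 7 = -0.2857%
Mean R_m = (6.8 − 5.2 + 0.8 − 4.3 + 0.5 + 8.1 − 8.2) / 7 = -0.2143%
Σ(R_i − R̄_i)(R_m − R̄_m) = 466.1014  ⇒  Cov = 466.1014 / 6 = 77.6836
Σ(R_m − R̄_m)² = 225.1886  ⇒  Var(R_m) = 225.1886 / 6 = 37.5314
β = Cov / Var(R_m) = 77.6836 / 37.5314 = 2.0698
E(R) = R_f + β × MRP = 5.12% + 2.0698 × 8.00% = 21.68%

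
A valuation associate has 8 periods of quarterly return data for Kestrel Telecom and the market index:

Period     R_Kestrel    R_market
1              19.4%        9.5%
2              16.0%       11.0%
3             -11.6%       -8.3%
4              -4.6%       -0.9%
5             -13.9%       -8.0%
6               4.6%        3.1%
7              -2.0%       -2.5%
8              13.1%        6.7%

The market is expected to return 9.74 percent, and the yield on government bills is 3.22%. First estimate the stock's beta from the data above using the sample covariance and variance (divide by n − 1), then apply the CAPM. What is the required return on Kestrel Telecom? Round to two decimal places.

Mean R_i = (19.4 + 16.0 − 11.6 − 4.6 − 13.9 + 4.6 − 2.0 + 13.1) / 8 = 2.6250%
Mean R_m = (9.5 + 11.0 − 8.3 − 0.9 − 8.0 + 3.1 − 2.5 + 6.7) / 8 = 1.3250%
Σ(R_i − R̄_i)(R_m − R̄_m) = 651.1250  ⇒  Cov = 651.1250 / 7 = 93.0179
Σ(R_m − R̄_m)² = 391.6550  ⇒  Var(R_m) = 391.6550 / 7 = 55.9507
β = Cov / Var(R_m) = 93.0179 / 55.9507 = 1.6625
MRP = 9.74% − 3.22% = 6.52%
E(R) = R_f + β × MRP = 3.22% + 1.6625 × 6.52% = 14.06%

14.06%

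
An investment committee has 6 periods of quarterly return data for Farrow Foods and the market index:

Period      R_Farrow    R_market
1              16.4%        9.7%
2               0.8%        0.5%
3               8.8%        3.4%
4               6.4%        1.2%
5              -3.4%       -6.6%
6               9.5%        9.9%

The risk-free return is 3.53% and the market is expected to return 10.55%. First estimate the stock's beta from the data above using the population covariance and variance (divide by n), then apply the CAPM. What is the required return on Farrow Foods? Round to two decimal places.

Mean R_i = (16.4 + 0.8 + 8.8 + 6.4 − 3.4 + 9.5) / 6 = 6.4167%
Mean R_m = (9.7 + 0.5 + 3.4 + 1.2 − 6.6 + 9.9) / 6 = 3.0167%
Σ(R_i − R̄_i)(R_m − R̄_m) = 197.4283  ⇒  Cov = 197.4283 / 6 = 32.9047
Σ(R_m − R̄_m)² = 194.3083  ⇒  Var(R_m) = 194.3083 / 6 = 32.3847
β = Cov / Var(R_m) = 32.9047 / 32.3847 = 1.0161
MRP = 10.55% − 3.53% = 7.02%
E(R) = R_f + β × MRP = 3.53% + 1.0161 × 7.02% = 10.66%

10.66%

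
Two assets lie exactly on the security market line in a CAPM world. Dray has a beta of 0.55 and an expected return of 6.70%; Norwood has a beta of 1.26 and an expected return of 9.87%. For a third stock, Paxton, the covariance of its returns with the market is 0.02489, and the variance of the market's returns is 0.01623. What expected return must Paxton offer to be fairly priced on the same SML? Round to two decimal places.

11.09%

MRP = (9.87% − 6.70%) / (1.26 − 0.55) = 4.4648%
R_f = 6.70% − 0.55 × 4.4648% = 4.2444%
β_Paxton = Cov / Var(R_m) = 0.02489 / 0.01623 = 1.5336
E(R_Paxton) = R_f + β × MRP = 4.2444% + 1.5336 × 4.4648% = 11.09%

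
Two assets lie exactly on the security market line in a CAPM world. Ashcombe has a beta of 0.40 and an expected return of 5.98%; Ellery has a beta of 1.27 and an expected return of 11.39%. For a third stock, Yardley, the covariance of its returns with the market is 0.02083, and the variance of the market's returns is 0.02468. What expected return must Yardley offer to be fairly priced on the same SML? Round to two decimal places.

MRP = (11.39% − 5.98%) / (1.27 − 0.40) = 6.2184%
R_f = 5.98% − 0.40 × 6.2184% = 3.4926%
β_Yardley = Cov / Var(R_m) = 0.02083 / 0.02468 = 0.8440
E(R_Yardley) = R_f + β × MRP = 3.4926% + 0.8440 × 6.2184% = 8.74%

8.74%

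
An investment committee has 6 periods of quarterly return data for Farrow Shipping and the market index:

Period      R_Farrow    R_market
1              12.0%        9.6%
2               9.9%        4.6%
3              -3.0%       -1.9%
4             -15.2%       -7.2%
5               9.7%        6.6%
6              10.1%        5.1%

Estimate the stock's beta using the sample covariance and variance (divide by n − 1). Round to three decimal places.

1.702

Mean R_i = (12.0 + 9.9 − 3.0 − 15.2 + 9.7 + 10.1) / 6 = 3.9167%
Mean R_m = (9.6 + 4.6 − 1.9 − 7.2 + 6.6 + 5.1) / 6 = 2.8000%
Σ(R_i − R̄_i)(R_m − R̄_m) = 325.6100  ⇒  Cov = 325.6100 / 5 = 65.1220
Σ(R_m − R̄_m)² = 191.3000  ⇒  Var(R_m) = 191.3000 / 5 = 38.2600
β = Cov / Var(R_m) = 65.1220 / 38.2600 = 1.7021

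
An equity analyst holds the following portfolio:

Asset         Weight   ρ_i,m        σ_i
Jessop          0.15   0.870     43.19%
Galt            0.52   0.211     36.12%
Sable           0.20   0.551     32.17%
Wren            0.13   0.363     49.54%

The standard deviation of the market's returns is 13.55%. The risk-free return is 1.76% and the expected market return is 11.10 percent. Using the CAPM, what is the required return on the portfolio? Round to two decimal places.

β_Jessop = 0.870 × 43.19% / 13.55% = 2.7731
β_Galt = 0.211 × 36.12% / 13.55% = 0.5625
β_Sable = 0.551 × 32.17% / 13.55% = 1.3082
β_Wren = 0.363 × 49.54% / 13.55% = 1.3272
β_P = Σ w_i β_i = 0.15×2.7731 + 0.52×0.5625 + 0.20×1.3082 + 0.13×1.3272 = 1.1426
MRP = 11.10% − 1.76% = 9.34%
E(R_P) = R_f + β_P × MRP = 1.76% + 1.1426 × 9.34% = 12.43%

12.43%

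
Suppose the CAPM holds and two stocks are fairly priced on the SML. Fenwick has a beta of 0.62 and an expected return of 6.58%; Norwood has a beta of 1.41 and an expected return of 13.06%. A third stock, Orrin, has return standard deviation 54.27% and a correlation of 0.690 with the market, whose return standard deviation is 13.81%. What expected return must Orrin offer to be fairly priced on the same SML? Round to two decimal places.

23.74%

MRP = (13.06% − 6.58%) / (1.41 − 0.62) = 8.2025%
R_f = 6.58% − 0.62 × 8.2025% = 1.4945%
β_Orrin = ρ·σ_i/σ_m = 0.690 × 54.27 / 13.81 = 2.7115
E(R_Orrin) = R_f + β × MRP = 1.4945% + 2.7115 × 8.2025% = 23.74%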